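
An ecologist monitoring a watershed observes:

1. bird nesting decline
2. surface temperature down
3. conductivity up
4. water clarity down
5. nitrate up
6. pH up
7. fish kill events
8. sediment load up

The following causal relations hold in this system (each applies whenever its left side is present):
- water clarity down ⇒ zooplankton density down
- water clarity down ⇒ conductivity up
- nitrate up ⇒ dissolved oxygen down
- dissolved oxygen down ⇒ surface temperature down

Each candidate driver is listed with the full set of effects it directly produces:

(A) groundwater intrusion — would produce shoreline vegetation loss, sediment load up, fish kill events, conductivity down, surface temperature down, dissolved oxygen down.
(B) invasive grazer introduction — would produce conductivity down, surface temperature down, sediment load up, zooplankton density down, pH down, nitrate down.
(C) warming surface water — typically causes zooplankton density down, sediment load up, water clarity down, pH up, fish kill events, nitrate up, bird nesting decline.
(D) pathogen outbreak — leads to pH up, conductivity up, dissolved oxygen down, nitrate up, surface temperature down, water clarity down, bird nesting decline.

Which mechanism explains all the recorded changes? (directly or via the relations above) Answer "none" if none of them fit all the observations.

Checking each candidate against the observations:
(A) groundwater intrusion — bird nesting decline NO; surface temperature down yes; conductivity up NO; water clarity down NO; nitrate up NO; pH up NO; fish kill events yes; sediment load up yes
(B) invasive grazer introduction — fails on bird nesting decline, conductivity up, water clarity down, nitrate up, pH up, fish kill events (predicts conductivity down, not conductivity up; predicts nitrate down, not nitrate up; predicts pH down, not pH up)
(C) warming surface water — accounts for every observation (surface temperature down through nitrate up → dissolved oxygen down → surface temperature down)
(D) pathogen outbreak — does not account for fish kill events, sediment load up
(C) alone accounts for all the evidence.

C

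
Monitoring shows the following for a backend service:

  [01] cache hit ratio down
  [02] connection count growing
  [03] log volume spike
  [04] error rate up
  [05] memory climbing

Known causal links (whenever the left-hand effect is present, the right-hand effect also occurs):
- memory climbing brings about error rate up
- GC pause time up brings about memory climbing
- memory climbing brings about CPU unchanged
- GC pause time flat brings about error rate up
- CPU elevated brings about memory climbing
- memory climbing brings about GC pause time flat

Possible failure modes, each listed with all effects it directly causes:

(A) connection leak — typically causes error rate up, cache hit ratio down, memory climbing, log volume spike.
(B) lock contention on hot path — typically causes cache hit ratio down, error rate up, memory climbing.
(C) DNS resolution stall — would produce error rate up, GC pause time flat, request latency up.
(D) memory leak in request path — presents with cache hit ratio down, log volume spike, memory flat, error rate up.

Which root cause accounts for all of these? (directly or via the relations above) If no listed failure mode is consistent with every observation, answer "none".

none

Checking each candidate against the observations:
(A) connection leak — cache hit ratio down yes; connection count growing NO; log volume spike yes; error rate up yes; memory climbing yes
(B) lock contention on hot path — cache hit ratio down yes; connection count growing NO; log volume spike NO; error rate up yes; memory climbing yes
(C) DNS resolution stall — cache hit ratio down NO; connection count growing NO; log volume spike NO; error rate up yes; memory climbing NO
(D) memory leak in request path — cache hit ratio down yes; connection count growing NO; log volume spike yes; error rate up yes; memory climbing NO
None of the listed candidates fits everything.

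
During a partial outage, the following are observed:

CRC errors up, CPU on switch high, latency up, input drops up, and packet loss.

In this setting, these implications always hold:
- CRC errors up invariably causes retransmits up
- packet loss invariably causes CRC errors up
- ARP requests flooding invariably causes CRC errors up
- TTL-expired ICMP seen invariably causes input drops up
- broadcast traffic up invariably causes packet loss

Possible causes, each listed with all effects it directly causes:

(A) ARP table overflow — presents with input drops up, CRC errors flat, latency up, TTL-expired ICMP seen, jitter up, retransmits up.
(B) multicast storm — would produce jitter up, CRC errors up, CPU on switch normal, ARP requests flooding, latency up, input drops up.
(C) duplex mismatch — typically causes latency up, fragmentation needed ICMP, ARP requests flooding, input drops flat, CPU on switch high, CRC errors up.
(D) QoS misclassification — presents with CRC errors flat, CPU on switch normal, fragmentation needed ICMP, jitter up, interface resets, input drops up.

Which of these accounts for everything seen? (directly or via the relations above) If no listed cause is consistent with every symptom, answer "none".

Per-candidate check:
(A) ARP table overflow — CRC errors up -; CPU on switch high -; latency up +; input drops up +; packet loss -
(B) multicast storm — fails on CPU on switch high, packet loss (predicts CPU on switch normal, not CPU on switch high)
(C) duplex mismatch — CRC errors up +; CPU on switch high +; latency up +; input drops up -; packet loss -
(D) QoS misclassification — CRC errors up -; CPU on switch high -; latency up -; input drops up +; packet loss -
Every candidate fails on at least one observation.

none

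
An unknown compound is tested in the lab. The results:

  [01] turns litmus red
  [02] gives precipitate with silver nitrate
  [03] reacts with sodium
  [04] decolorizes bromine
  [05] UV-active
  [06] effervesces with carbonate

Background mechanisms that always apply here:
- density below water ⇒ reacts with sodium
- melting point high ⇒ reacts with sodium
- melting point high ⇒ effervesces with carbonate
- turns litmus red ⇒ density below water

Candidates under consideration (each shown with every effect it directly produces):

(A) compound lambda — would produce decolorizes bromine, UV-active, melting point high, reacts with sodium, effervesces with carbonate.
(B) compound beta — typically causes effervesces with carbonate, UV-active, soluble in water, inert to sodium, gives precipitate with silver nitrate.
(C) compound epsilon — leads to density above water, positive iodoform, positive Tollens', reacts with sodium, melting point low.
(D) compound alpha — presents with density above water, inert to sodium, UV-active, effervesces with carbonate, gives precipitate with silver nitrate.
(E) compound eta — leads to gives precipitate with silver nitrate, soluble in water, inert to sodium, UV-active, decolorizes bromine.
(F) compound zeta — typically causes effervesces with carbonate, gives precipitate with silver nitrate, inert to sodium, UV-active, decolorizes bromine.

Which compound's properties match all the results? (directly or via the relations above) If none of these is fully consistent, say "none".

For each candidate, compare predicted effects to what was observed:
(A) compound lambda — does not account for turns litmus red, gives precipitate with silver nitrate
(B) compound beta — fails on turns litmus red, reacts with sodium, decolorizes bromine (predicts inert to sodium, not reacts with sodium)
(C) compound epsilon — does not account for turns litmus red, gives precipitate with silver nitrate, decolorizes bromine, UV-active, effervesces with carbonate
(D) compound alpha — turns litmus red NO; gives precipitate with silver nitrate yes; reacts with sodium NO; decolorizes bromine NO; UV-active yes; effervesces with carbonate yes
(E) compound eta — turns litmus red NO; gives precipitate with silver nitrate yes; reacts with sodium NO; decolorizes bromine yes; UV-active yes; effervesces with carbonate NO
(F) compound zeta — turns litmus red NO; gives precipitate with silver nitrate yes; reacts with sodium NO; decolorizes bromine yes; UV-active yes; effervesces with carbonate yes
Every candidate fails on at least one observation.

none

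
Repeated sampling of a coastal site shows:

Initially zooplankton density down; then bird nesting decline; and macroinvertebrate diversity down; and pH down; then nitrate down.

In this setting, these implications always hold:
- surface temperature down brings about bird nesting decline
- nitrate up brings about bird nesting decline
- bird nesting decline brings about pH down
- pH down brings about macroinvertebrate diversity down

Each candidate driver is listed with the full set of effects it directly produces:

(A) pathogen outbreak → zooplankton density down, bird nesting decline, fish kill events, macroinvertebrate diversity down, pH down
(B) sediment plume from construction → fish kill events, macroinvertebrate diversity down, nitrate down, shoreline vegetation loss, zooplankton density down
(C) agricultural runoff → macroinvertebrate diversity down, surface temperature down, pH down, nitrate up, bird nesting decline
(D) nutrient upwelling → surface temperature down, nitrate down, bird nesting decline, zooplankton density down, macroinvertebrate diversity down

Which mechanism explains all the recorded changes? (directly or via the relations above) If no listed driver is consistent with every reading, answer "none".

D

Checking each candidate against the observations:
(A) pathogen outbreak — does not account for nitrate down
(B) sediment plume from construction — zooplankton density down ✓; bird nesting decline ✗; macroinvertebrate diversity down ✓; pH down ✗; nitrate down ✓
(C) agricultural runoff — zooplankton density down ✗; bird nesting decline ✓; macroinvertebrate diversity down ✓; pH down ✓; nitrate down ✗
(D) nutrient upwelling — zooplankton density down ✓; bird nesting decline ✓; macroinvertebrate diversity down ✓; pH down ✓ (via bird nesting decline → pH down); nitrate down ✓
(D) alone accounts for all the evidence.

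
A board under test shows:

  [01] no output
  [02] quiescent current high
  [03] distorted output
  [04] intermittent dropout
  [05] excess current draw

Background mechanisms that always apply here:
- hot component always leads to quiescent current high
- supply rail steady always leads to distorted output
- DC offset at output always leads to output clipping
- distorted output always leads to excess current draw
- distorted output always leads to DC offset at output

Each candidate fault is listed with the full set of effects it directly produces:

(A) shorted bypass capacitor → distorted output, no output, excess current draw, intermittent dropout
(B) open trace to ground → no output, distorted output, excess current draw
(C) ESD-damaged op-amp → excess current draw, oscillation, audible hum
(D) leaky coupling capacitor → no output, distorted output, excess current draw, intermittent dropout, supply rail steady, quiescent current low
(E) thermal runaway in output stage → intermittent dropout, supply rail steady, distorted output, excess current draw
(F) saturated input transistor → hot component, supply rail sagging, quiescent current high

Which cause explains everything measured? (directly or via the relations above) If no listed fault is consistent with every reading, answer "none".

none

Per-candidate check:
(A) shorted bypass capacitor — no output +; quiescent current high -; distorted output +; intermittent dropout +; excess current draw +
(B) open trace to ground — does not account for quiescent current high, intermittent dropout
(C) ESD-damaged op-amp — no output -; quiescent current high -; distorted output -; intermittent dropout -; excess current draw +
(D) leaky coupling capacitor — no output +; quiescent current high -; distorted output +; intermittent dropout +; excess current draw +
(E) thermal runaway in output stage — no output -; quiescent current high -; distorted output +; intermittent dropout +; excess current draw +
(F) saturated input transistor — does not account for no output, distorted output, intermittent dropout, excess current draw
No candidate is consistent with all observations.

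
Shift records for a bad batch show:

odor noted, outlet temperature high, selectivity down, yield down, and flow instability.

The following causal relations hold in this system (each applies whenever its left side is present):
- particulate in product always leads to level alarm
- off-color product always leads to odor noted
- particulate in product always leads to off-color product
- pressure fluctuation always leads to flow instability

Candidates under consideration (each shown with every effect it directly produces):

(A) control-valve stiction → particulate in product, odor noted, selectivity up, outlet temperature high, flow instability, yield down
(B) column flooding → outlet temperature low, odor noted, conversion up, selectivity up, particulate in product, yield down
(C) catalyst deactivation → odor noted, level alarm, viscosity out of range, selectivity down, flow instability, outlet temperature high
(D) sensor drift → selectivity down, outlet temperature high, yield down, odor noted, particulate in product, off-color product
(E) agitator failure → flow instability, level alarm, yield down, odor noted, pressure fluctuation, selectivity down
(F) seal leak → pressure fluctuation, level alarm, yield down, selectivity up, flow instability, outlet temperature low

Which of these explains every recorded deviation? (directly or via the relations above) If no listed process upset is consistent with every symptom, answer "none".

none

Testing each hypothesis:
(A) control-valve stiction — odor noted match; outlet temperature high match; selectivity down miss; yield down match; flow instability match
(B) column flooding — odor noted match; outlet temperature high miss; selectivity down miss; yield down match; flow instability miss
(C) catalyst deactivation — does not account for yield down
(D) sensor drift — does not account for flow instability
(E) agitator failure — does not account for outlet temperature high
(F) seal leak — odor noted miss; outlet temperature high miss; selectivity down miss; yield down match; flow instability match
Every candidate fails on at least one observation.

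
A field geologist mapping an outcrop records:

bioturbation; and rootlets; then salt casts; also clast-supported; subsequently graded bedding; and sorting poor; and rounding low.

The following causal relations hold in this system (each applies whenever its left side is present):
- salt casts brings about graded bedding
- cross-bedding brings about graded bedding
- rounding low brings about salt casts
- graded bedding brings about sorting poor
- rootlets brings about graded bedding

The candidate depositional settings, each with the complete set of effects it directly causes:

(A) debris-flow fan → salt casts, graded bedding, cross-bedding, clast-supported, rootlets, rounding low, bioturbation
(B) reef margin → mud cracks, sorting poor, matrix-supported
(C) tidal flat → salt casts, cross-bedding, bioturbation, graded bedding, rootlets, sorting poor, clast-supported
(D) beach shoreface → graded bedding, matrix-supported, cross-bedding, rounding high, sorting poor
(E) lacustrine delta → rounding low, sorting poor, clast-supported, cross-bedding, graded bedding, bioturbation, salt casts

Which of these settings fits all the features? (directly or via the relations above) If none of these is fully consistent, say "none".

A

Testing each hypothesis:
(A) debris-flow fan — bioturbation +; rootlets +; salt casts +; clast-supported +; graded bedding +; sorting poor + (by graded bedding → sorting poor); rounding low +
(B) reef margin — bioturbation -; rootlets -; salt casts -; clast-supported -; graded bedding -; sorting poor +; rounding low -
(C) tidal flat — does not account for rounding low
(D) beach shoreface — fails on bioturbation, rootlets, salt casts, clast-supported, rounding low (predicts matrix-supported, not clast-supported; predicts rounding high, not rounding low)
(E) lacustrine delta — does not account for rootlets
(A) alone accounts for all the evidence.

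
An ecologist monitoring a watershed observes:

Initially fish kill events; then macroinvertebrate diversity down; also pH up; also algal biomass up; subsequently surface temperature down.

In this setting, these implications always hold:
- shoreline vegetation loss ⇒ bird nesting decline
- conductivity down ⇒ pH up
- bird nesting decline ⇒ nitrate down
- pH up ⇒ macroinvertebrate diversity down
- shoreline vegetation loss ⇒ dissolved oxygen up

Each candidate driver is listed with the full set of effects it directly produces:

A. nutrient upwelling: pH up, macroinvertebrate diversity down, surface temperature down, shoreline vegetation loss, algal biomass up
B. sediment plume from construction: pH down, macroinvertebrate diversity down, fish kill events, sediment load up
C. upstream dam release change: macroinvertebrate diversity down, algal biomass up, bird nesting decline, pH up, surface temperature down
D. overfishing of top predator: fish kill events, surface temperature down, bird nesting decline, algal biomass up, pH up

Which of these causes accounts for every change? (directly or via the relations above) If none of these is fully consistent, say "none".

D

Testing each hypothesis:
(A) nutrient upwelling — fish kill events NO; macroinvertebrate diversity down yes; pH up yes; algal biomass up yes; surface temperature down yes
(B) sediment plume from construction — fails on pH up, algal biomass up, surface temperature down (predicts pH down, not pH up)
(C) upstream dam release change — fish kill events NO; macroinvertebrate diversity down yes; pH up yes; algal biomass up yes; surface temperature down yes
(D) overfishing of top predator — accounts for every observation (macroinvertebrate diversity down via pH up → macroinvertebrate diversity down)
(D) alone accounts for all the evidence.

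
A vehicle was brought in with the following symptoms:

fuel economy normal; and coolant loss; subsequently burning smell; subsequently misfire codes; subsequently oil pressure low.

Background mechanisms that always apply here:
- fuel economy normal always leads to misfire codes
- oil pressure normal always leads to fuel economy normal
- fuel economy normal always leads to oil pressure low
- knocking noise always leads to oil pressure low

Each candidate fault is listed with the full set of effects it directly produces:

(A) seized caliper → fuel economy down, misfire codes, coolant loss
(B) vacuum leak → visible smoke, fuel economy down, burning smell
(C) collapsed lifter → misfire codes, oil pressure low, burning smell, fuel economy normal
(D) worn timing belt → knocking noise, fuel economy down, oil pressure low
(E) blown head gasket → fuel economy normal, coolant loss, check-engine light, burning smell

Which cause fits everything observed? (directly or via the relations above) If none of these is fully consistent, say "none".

E

For each candidate, compare predicted effects to what was observed:
(A) seized caliper — fuel economy normal ✗; coolant loss ✓; burning smell ✗; misfire codes ✓; oil pressure low ✗
(B) vacuum leak — fails on fuel economy normal, coolant loss, misfire codes, oil pressure low (predicts fuel economy down, not fuel economy normal)
(C) collapsed lifter — fuel economy normal ✓; coolant loss ✗; burning smell ✓; misfire codes ✓; oil pressure low ✓
(D) worn timing belt — fails on fuel economy normal, coolant loss, burning smell, misfire codes (predicts fuel economy down, not fuel economy normal)
(E) blown head gasket — fuel economy normal ✓; coolant loss ✓; burning smell ✓; misfire codes ✓ (via fuel economy normal → misfire codes); oil pressure low ✓ (via fuel economy normal → oil pressure low)
Only (E) is consistent with every observation.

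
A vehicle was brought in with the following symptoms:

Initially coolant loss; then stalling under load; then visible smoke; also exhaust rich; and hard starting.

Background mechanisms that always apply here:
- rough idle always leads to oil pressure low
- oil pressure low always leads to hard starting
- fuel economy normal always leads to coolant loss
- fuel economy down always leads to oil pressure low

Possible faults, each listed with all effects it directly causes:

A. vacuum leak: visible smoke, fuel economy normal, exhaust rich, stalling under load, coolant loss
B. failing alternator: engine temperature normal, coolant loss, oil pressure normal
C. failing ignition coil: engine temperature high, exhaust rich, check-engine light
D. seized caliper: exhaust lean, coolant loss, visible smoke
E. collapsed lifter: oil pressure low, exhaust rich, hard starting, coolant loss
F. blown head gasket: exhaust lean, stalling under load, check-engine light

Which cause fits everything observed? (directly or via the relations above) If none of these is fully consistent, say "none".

none

For each candidate, compare predicted effects to what was observed:
(A) vacuum leak — does not account for hard starting
(B) failing alternator — does not account for stalling under load, visible smoke, exhaust rich, hard starting
(C) failing ignition coil — coolant loss ✗; stalling under load ✗; visible smoke ✗; exhaust rich ✓; hard starting ✗
(D) seized caliper — fails on stalling under load, exhaust rich, hard starting (predicts exhaust lean, not exhaust rich)
(E) collapsed lifter — does not account for stalling under load, visible smoke
(F) blown head gasket — fails on coolant loss, visible smoke, exhaust rich, hard starting (predicts exhaust lean, not exhaust rich)
None of the listed candidates fits everything.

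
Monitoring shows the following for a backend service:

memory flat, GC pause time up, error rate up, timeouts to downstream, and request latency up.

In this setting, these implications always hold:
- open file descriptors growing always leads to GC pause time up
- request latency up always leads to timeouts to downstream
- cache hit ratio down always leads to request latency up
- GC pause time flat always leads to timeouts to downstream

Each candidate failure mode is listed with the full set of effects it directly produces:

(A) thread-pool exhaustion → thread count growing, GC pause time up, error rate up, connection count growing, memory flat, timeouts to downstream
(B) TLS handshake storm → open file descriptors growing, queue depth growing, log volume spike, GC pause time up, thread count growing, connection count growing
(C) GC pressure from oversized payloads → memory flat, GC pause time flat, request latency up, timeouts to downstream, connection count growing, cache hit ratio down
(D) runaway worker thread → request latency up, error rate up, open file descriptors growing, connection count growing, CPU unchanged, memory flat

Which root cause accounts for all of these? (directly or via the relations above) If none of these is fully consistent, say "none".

For each candidate, compare predicted effects to what was observed:
(A) thread-pool exhaustion — memory flat +; GC pause time up +; error rate up +; timeouts to downstream +; request latency up -
(B) TLS handshake storm — does not account for memory flat, error rate up, timeouts to downstream, request latency up
(C) GC pressure from oversized payloads — memory flat +; GC pause time up -; error rate up -; timeouts to downstream +; request latency up +
(D) runaway worker thread — accounts for every observation (GC pause time up via open file descriptors growing → GC pause time up)
(D) is the only candidate with no mismatches.

D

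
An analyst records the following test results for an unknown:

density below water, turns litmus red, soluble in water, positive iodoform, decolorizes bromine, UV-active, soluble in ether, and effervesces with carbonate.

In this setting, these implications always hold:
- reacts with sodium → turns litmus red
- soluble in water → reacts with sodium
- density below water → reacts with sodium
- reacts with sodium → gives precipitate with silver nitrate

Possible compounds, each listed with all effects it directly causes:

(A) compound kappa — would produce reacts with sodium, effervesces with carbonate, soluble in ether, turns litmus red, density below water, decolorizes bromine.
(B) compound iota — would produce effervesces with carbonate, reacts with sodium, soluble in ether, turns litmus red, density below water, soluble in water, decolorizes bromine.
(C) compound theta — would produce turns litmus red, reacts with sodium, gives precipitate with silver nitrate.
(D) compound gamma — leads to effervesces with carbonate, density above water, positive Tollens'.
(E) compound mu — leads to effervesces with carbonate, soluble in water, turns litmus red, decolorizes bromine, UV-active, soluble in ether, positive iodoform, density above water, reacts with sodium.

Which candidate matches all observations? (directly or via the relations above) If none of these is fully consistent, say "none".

Testing each hypothesis:
(A) compound kappa — density below water yes; turns litmus red yes; soluble in water NO; positive iodoform NO; decolorizes bromine yes; UV-active NO; soluble in ether yes; effervesces with carbonate yes
(B) compound iota — density below water yes; turns litmus red yes; soluble in water yes; positive iodoform NO; decolorizes bromine yes; UV-active NO; soluble in ether yes; effervesces with carbonate yes
(C) compound theta — does not account for density below water, soluble in water, positive iodoform, decolorizes bromine, UV-active, soluble in ether, effervesces with carbonate
(D) compound gamma — density below water NO; turns litmus red NO; soluble in water NO; positive iodoform NO; decolorizes bromine NO; UV-active NO; soluble in ether NO; effervesces with carbonate yes
(E) compound mu — fails on density below water (predicts density above water, not density below water)
None of the listed candidates fits everything.

none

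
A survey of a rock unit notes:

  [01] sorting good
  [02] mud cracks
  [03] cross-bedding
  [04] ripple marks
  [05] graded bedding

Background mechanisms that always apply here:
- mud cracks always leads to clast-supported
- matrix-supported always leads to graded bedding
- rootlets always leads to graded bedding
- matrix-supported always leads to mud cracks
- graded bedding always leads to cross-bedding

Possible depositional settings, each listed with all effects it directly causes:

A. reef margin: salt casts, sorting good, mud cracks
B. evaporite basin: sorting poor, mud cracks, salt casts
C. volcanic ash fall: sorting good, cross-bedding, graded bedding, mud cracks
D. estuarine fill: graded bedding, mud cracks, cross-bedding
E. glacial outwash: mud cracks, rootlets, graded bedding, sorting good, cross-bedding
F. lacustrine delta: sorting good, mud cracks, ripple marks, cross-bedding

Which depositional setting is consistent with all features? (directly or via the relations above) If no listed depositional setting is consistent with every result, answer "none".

Checking each candidate against the observations:
(A) reef margin — does not account for cross-bedding, ripple marks, graded bedding
(B) evaporite basin — fails on sorting good, cross-bedding, ripple marks, graded bedding (predicts sorting poor, not sorting good)
(C) volcanic ash fall — does not account for ripple marks
(D) estuarine fill — does not account for sorting good, ripple marks
(E) glacial outwash — sorting good match; mud cracks match; cross-bedding match; ripple marks miss; graded bedding match
(F) lacustrine delta — sorting good match; mud cracks match; cross-bedding match; ripple marks match; graded bedding miss
Every candidate fails on at least one observation.

none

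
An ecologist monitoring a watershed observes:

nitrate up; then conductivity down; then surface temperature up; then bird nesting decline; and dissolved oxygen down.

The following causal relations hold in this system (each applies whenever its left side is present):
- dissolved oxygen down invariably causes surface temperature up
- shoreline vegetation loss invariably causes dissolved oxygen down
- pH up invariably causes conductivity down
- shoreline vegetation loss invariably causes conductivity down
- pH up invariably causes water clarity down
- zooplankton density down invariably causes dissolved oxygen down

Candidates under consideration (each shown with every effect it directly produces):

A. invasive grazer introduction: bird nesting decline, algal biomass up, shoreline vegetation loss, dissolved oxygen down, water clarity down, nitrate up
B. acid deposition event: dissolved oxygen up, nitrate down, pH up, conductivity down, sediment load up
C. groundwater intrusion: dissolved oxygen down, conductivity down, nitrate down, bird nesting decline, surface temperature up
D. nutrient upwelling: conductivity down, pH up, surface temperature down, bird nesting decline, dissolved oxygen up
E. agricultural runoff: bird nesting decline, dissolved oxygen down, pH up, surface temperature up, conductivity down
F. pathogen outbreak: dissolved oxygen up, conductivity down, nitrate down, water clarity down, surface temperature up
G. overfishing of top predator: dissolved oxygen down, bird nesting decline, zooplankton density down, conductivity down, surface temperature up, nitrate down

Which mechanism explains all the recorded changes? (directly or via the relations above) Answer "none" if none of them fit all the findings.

A

Per-candidate check:
(A) invasive grazer introduction — accounts for every observation (conductivity down via shoreline vegetation loss → conductivity down)
(B) acid deposition event — fails on nitrate up, surface temperature up, bird nesting decline, dissolved oxygen down (predicts nitrate down, not nitrate up; predicts dissolved oxygen up, not dissolved oxygen down)
(C) groundwater intrusion — nitrate up -; conductivity down +; surface temperature up +; bird nesting decline +; dissolved oxygen down +
(D) nutrient upwelling — fails on nitrate up, surface temperature up, dissolved oxygen down (predicts surface temperature down, not surface temperature up; predicts dissolved oxygen up, not dissolved oxygen down)
(E) agricultural runoff — does not account for nitrate up
(F) pathogen outbreak — nitrate up -; conductivity down +; surface temperature up +; bird nesting decline -; dissolved oxygen down -
(G) overfishing of top predator — fails on nitrate up (predicts nitrate down, not nitrate up)
(A) is the only candidate with no mismatches.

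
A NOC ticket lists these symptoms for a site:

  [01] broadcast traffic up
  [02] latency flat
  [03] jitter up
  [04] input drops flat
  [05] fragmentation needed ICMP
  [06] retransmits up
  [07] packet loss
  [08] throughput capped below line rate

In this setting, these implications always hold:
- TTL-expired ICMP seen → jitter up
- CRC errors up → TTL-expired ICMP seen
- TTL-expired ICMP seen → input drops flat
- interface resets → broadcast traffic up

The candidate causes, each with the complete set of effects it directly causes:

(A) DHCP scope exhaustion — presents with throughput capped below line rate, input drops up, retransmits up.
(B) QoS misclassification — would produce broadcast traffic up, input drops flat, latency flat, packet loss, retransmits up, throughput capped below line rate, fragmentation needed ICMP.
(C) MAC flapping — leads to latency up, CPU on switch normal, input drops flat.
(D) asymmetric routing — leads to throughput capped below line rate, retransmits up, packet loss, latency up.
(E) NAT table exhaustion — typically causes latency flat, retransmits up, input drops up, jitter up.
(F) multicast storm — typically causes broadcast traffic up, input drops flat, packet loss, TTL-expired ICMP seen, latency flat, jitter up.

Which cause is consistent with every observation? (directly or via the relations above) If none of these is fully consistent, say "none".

none

For each candidate, compare predicted effects to what was observed:
(A) DHCP scope exhaustion — fails on broadcast traffic up, latency flat, jitter up, input drops flat, fragmentation needed ICMP, packet loss (predicts input drops up, not input drops flat)
(B) QoS misclassification — does not account for jitter up
(C) MAC flapping — broadcast traffic up -; latency flat -; jitter up -; input drops flat +; fragmentation needed ICMP -; retransmits up -; packet loss -; throughput capped below line rate -
(D) asymmetric routing — broadcast traffic up -; latency flat -; jitter up -; input drops flat -; fragmentation needed ICMP -; retransmits up +; packet loss +; throughput capped below line rate +
(E) NAT table exhaustion — fails on broadcast traffic up, input drops flat, fragmentation needed ICMP, packet loss, throughput capped below line rate (predicts input drops up, not input drops flat)
(F) multicast storm — does not account for fragmentation needed ICMP, retransmits up, throughput capped below line rate
None of the listed candidates fits everything.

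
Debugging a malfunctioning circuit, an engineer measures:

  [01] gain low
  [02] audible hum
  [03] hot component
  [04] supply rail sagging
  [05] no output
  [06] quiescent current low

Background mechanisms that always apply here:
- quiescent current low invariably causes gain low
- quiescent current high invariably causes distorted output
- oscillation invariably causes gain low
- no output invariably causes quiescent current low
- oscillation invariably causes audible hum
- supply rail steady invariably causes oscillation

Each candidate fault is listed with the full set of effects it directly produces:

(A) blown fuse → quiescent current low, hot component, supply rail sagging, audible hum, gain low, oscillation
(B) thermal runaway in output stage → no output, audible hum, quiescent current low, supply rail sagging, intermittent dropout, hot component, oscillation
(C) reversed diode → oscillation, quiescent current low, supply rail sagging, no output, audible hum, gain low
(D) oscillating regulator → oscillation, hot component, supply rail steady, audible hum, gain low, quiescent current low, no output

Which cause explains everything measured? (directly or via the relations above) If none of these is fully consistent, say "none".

Checking each candidate against the observations:
(A) blown fuse — gain low +; audible hum +; hot component +; supply rail sagging +; no output -; quiescent current low +
(B) thermal runaway in output stage — accounts for every observation (gain low through quiescent current low → gain low)
(C) reversed diode — does not account for hot component
(D) oscillating regulator — gain low +; audible hum +; hot component +; supply rail sagging -; no output +; quiescent current low +
(B) is the only candidate with no mismatches.

B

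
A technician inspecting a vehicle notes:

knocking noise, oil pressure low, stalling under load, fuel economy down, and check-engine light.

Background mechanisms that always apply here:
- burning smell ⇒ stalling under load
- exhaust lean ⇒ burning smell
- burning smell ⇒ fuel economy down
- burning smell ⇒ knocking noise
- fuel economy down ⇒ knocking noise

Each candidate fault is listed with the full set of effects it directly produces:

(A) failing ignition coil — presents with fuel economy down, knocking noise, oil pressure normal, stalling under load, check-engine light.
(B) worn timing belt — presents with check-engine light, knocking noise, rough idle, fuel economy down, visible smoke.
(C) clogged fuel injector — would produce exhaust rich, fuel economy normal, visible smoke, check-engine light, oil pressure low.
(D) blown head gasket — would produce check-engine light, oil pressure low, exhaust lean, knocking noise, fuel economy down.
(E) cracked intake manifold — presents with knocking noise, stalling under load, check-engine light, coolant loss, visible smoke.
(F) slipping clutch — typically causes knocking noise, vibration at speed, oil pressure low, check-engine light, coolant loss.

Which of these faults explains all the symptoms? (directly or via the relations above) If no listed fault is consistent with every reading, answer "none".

D

For each candidate, compare predicted effects to what was observed:
(A) failing ignition coil — knocking noise match; oil pressure low miss; stalling under load match; fuel economy down match; check-engine light match
(B) worn timing belt — does not account for oil pressure low, stalling under load
(C) clogged fuel injector — knocking noise miss; oil pressure low match; stalling under load miss; fuel economy down miss; check-engine light match
(D) blown head gasket — accounts for every observation (stalling under load via exhaust lean → burning smell → stalling under load)
(E) cracked intake manifold — does not account for oil pressure low, fuel economy down
(F) slipping clutch — does not account for stalling under load, fuel economy down
(D) is the only candidate with no mismatches.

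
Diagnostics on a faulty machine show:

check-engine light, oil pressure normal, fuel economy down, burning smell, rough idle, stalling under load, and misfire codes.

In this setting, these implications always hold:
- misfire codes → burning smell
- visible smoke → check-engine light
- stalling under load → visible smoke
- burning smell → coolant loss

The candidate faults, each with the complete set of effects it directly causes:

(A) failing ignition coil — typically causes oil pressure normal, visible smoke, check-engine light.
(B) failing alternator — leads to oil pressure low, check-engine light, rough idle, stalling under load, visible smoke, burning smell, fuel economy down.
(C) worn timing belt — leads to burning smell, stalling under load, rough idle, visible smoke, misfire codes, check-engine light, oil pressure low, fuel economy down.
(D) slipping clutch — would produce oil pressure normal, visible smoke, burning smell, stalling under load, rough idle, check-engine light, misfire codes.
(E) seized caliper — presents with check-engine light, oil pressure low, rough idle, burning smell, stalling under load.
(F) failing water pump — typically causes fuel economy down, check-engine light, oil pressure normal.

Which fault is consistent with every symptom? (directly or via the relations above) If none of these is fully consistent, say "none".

none

Testing each hypothesis:
(A) failing ignition coil — does not account for fuel economy down, burning smell, rough idle, stalling under load, misfire codes
(B) failing alternator — check-engine light match; oil pressure normal miss; fuel economy down match; burning smell match; rough idle match; stalling under load match; misfire codes miss
(C) worn timing belt — fails on oil pressure normal (predicts oil pressure low, not oil pressure normal)
(D) slipping clutch — does not account for fuel economy down
(E) seized caliper — fails on oil pressure normal, fuel economy down, misfire codes (predicts oil pressure low, not oil pressure normal)
(F) failing water pump — check-engine light match; oil pressure normal match; fuel economy down match; burning smell miss; rough idle miss; stalling under load miss; misfire codes miss
Every candidate fails on at least one observation.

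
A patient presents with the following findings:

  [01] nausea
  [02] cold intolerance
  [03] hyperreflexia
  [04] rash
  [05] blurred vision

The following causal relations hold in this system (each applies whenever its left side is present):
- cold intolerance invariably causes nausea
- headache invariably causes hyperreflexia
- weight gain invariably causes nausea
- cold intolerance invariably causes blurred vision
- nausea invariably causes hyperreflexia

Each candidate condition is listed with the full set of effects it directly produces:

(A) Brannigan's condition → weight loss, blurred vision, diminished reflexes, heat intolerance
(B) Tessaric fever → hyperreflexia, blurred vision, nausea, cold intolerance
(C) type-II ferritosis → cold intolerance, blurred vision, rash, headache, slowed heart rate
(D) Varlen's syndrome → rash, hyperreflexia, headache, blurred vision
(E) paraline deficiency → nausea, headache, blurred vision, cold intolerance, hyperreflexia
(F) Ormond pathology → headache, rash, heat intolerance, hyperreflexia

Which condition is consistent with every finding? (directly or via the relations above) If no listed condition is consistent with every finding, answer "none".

C

For each candidate, compare predicted effects to what was observed:
(A) Brannigan's condition — nausea miss; cold intolerance miss; hyperreflexia miss; rash miss; blurred vision match
(B) Tessaric fever — does not account for rash
(C) type-II ferritosis — nausea match (through cold intolerance → nausea); cold intolerance match; hyperreflexia match (through headache → hyperreflexia); rash match; blurred vision match
(D) Varlen's syndrome — does not account for nausea, cold intolerance
(E) paraline deficiency — nausea match; cold intolerance match; hyperreflexia match; rash miss; blurred vision match
(F) Ormond pathology — nausea miss; cold intolerance miss; hyperreflexia match; rash match; blurred vision miss
(C) is the only candidate with no mismatches.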